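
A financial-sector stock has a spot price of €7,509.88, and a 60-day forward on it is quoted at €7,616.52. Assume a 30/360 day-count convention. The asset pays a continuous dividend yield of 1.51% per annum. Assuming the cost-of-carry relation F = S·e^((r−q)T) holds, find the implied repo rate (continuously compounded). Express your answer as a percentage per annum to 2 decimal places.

9.97%

From F = S·e^((r−q)T): (r − q) = ln(F/S)/T
ln(7616.52/7509.88) = ln(1.014200) = 0.014100
(r − q) = 0.014100 / (60/360) = 0.084600
r = ln(F/S)/T + q = 0.084600 + 0.0151 = 0.099700
r = 9.97%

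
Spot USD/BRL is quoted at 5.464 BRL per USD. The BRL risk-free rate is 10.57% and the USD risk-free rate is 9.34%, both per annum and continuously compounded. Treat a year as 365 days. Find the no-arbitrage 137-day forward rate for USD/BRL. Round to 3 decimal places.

F = S·e^((r_BRL − r_USD)T) = 5.464 · e^((0.1057 − 0.0934) × 137/365)
= 5.464 · e^0.004617 = 5.464 × 1.004628
F = 5.489 BRL per USD

5.489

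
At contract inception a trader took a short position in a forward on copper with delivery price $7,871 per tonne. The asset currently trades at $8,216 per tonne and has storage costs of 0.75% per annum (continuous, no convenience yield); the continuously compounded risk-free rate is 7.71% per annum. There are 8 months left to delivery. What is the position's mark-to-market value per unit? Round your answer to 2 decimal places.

Current fair forward for the remaining 8 months: F = S·e^((r + u)·T), (r + u) = 0.0771 + 0.0075 = 0.0846
F = 8216 · e^(0.0846 × 8/12) = 8216 × 1.05802081 = 8692.6990
Value of long forward = (F − K)·e^(−rT) = (8692.6990 − 7871) · e^(−0.0771·8/12)
= 821.6990 × 0.94989864 = 780.53
Short position value = −(long value) = -$780.53

-$780.53 per tonne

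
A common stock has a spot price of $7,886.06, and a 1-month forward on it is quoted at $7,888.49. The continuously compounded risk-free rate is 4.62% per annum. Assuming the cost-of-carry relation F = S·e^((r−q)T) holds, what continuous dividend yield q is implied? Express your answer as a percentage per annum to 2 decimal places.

4.25%

From F = S·e^((r−q)T): (r − q) = ln(F/S)/T
ln(7888.49/7886.06) = ln(1.000308) = 0.000308
(r − q) = 0.000308 / (1/12) = 0.003696
q = r − ln(F/S)/T = 0.0462 − 0.003696 = 0.042504
q = 4.25%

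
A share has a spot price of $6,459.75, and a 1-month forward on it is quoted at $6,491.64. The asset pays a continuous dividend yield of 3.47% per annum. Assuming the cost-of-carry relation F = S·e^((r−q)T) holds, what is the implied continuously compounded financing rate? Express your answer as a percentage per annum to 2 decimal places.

From F = S·e^((r−q)T): (r − q) = ln(F/S)/T
ln(6491.64/6459.75) = ln(1.004937) = 0.004925
(r − q) = 0.004925 / (1/12) = 0.059100
r = ln(F/S)/T + q = 0.059100 + 0.0347 = 0.093800
r = 9.38%

9.38%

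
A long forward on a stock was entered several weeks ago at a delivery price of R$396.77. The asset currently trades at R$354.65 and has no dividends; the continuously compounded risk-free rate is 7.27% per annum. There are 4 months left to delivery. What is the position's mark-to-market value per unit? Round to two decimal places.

-R$32.62

Current fair forward for the remaining 4 months: F = S·e^(r·T), r = 0.0727
F = 354.65 · e^(0.0727 × 4/12) = 354.65 × 1.024529 = 363.3492
Value of long forward = (F − K)·e^(−rT) = (363.3492 − 396.77) · e^(−0.0727·4/12)
= -33.4208 × 0.976058 = -32.62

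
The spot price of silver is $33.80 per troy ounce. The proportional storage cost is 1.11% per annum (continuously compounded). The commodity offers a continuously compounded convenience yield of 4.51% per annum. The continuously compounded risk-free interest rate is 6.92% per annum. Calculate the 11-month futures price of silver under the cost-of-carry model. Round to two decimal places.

$34.91 per troy ounce

Net carry = r + u − y = 0.0692 + 0.0111 − 0.0451 = 0.0352
F = S·e^((r+u−y)T) = 33.80 · e^(0.0352 × 11/12) = 33.80 · e^0.032267
= 33.80 × 1.032793 = $34.91 per troy ounce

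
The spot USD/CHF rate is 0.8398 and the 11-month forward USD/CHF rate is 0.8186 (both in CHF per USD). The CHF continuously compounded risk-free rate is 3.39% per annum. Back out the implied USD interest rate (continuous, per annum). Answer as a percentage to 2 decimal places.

F = S·e^((r_CHF − r_USD)T) ⇒ r_USD = r_CHF − ln(F/S)/T
ln(0.8186/0.8398) = -0.025568; /(11/12) = -0.027892
r_USD = 0.0339 + 0.027892 = 0.061792
r_USD = 6.18%

6.18%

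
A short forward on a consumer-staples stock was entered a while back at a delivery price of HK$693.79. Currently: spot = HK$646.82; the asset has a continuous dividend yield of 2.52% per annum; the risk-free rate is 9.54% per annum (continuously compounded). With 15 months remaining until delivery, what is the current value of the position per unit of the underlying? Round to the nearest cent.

-HK$10.96

Current fair forward for the remaining 15 months: F = S·e^((r − q)·T), (r − q) = 0.0954 − 0.0252 = 0.0702
F = 646.82 · e^(0.0702 × 15/12) = 646.82 × 1.091715 = 706.1431
Value of long forward = (F − K)·e^(−rT) = (706.1431 − 693.79) · e^(−0.0954·15/12)
= 12.3531 × 0.887586 = 10.96
Short position value = −(long value) = -HK$10.96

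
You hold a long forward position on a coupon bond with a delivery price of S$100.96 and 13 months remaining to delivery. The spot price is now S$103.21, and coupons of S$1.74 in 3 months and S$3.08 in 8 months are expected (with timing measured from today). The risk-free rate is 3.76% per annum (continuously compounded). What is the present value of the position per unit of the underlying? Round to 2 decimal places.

PV(remaining coupons) I = 1.74·e^(−0.0376·3/12) + 3.08·e^(−0.0376·8/12) = 4.7275
Current forward F = (S − I)·e^(rT) = (103.21 − 4.7275)·e^(0.0376·13/12) = 98.4825 × 1.041574 = 102.5768
Value (long) = (F − K)·e^(−rT) = (102.5768 − 100.96) × 0.960085 = 1.5523
Value = S$1.55

S$1.55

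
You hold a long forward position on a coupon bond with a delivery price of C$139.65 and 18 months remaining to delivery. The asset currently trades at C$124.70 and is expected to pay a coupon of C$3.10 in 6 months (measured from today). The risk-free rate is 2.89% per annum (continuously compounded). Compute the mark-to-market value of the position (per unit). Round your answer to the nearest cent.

-C$12.08

PV(remaining coupons) I = 3.10·e^(−0.0289·6/12) = 3.0555
Current forward F = (S − I)·e^(rT) = (124.70 − 3.0555)·e^(0.0289·18/12) = 121.6445 × 1.044303 = 127.0337
Value (long) = (F − K)·e^(−rT) = (127.0337 − 139.65) × 0.957576 = -12.0811
Value = -C$12.08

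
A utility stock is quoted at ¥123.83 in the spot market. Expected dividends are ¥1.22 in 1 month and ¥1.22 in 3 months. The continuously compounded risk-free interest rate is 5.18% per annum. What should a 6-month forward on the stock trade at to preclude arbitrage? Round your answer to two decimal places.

¥124.60

PV(dividends) I = 1.22·e^(−0.0518·1/12) + 1.22·e^(−0.0518·3/12)
I = 1.2147 + 1.2043 = 2.4190
F = (S − I)·e^(rT) = (123.83 − 2.4190) · e^(0.0518·6/12)
= 121.4110 · e^0.025900 = 121.4110 × 1.026238 = ¥124.60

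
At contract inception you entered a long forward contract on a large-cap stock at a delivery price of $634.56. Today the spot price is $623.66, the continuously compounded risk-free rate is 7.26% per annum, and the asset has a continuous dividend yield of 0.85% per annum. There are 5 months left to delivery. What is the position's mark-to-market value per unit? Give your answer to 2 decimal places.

Current fair forward for the remaining 5 months: F = S·e^((r − q)·T), (r − q) = 0.0726 − 0.0085 = 0.0641
F = 623.66 · e^(0.0641 × 5/12) = 623.66 × 1.027068 = 640.5412
Value of long forward = (F − K)·e^(−rT) = (640.5412 − 634.56) · e^(−0.0726·5/12)
= 5.9812 × 0.970203 = 5.80

$5.80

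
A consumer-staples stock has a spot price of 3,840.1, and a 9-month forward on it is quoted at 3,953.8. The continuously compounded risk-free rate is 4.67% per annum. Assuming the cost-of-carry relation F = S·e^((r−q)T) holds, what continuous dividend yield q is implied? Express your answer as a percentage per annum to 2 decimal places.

From F = S·e^((r−q)T): (r − q) = ln(F/S)/T
ln(3953.8/3840.1) = ln(1.029609) = 0.029179
(r − q) = 0.029179 / (9/12) = 0.038905
q = r − ln(F/S)/T = 0.0467 − 0.038905 = 0.007795
q = 0.78%

0.78%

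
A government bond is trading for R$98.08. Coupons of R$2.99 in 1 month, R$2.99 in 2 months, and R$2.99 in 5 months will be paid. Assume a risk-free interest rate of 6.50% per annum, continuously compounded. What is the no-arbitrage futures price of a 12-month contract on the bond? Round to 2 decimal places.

R$95.23

PV(coupons) I = 2.99·e^(−0.0650·1/12) + 2.99·e^(−0.0650·2/12) + 2.99·e^(−0.0650·5/12)
I = 2.9738 + 2.9578 + 2.9101 = 8.8417
F = (S − I)·e^(rT) = (98.08 − 8.8417) · e^(0.0650·12/12)
= 89.2383 · e^0.065000 = 89.2383 × 1.067159 = R$95.23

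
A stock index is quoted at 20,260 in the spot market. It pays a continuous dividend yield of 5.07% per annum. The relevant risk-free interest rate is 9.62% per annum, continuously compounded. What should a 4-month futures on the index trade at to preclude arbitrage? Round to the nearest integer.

20,570

F = S·e^((r − q)T) = 20260 · e^((0.0962 − 0.0507) × 4/12)
= 20260 · e^0.015167 = 20260 × 1.015283
F = 20,570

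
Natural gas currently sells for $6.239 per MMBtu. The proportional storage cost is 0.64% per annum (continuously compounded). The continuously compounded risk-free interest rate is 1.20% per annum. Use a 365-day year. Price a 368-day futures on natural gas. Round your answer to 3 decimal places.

$6.356 per MMBtu

Net carry = r + u − y = 0.0120 + 0.0064 − 0.0000 = 0.0184
F = S·e^((r+u−y)T) = 6.239 · e^(0.0184 × 368/365) = 6.239 · e^0.018551
= 6.239 × 1.018724 = $6.356 per MMBtu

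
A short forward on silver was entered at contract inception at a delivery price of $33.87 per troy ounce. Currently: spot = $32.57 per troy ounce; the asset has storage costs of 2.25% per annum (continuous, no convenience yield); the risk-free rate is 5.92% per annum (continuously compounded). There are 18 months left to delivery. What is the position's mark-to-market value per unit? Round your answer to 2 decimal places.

-$2.70 per troy ounce

Current fair forward for the remaining 18 months: F = S·e^((r + u)·T), (r + u) = 0.0592 + 0.0225 = 0.0817
F = 32.57 · e^(0.0817 × 18/12) = 32.57 × 1.130376 = 36.8163
Value of long forward = (F − K)·e^(−rT) = (36.8163 − 33.87) · e^(−0.0592·18/12)
= 2.9463 × 0.915029 = 2.70
Short position value = −(long value) = -$2.70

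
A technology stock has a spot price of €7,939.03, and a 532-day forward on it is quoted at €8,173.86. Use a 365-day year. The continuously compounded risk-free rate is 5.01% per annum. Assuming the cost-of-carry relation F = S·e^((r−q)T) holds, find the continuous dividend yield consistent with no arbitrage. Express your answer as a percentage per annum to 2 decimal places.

3.01%

From F = S·e^((r−q)T): (r − q) = ln(F/S)/T
ln(8173.86/7939.03) = ln(1.029579) = 0.029150
(r − q) = 0.029150 / (532/365) = 0.020000
q = r − ln(F/S)/T = 0.0501 − 0.020000 = 0.030100
q = 3.01%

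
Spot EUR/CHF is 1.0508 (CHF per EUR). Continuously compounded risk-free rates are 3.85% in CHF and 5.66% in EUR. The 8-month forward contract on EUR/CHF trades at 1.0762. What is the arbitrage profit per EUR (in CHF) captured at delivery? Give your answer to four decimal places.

0.0380 per EUR (in CHF)

Fair forward: F* = S·e^(carry·T), with carry = (r_CHF − r_EUR) = 0.0385 − 0.0566 = -0.0181
F* = 1.0508 · e^(-0.0181 × 8/12) = 1.0508 · e^-0.012067 = 1.0508 × 0.988006 = 1.0382
Market 1.0762 > fair 1.0382: forward overpriced → cash-and-carry (buy spot, short the forward).
At maturity, profit = |F_mkt − F*| = |1.0762 − 1.0382| = 0.0380 per EUR (in CHF)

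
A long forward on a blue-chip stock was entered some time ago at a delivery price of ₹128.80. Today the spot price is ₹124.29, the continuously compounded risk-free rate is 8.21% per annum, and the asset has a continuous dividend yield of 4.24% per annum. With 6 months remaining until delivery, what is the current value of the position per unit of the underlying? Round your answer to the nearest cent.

Current fair forward for the remaining 6 months: F = S·e^((r − q)·T), (r − q) = 0.0821 − 0.0424 = 0.0397
F = 124.29 · e^(0.0397 × 6/12) = 124.29 × 1.020048 = 126.7818
Value of long forward = (F − K)·e^(−rT) = (126.7818 − 128.80) · e^(−0.0821·6/12)
= -2.0182 × 0.959781 = -1.94

-₹1.94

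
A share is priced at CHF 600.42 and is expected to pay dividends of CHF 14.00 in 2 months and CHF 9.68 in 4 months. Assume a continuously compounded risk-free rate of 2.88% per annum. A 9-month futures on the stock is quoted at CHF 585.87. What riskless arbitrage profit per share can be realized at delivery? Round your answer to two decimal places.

PV(dividends) I = 14.00·e^(−0.0288·2/12) + 9.68·e^(−0.0288·4/12) = 23.5205
Fair futures F* = (S − I)·e^(rT) = (600.42 − 23.5205)·e^0.021600 = 576.8995 × 1.021835 = 589.4961
Market CHF 585.87 < fair 589.4961: forward underpriced → reverse cash-and-carry (short the stock, invest proceeds at r, pay the dividends, go long the forward).
Profit at T = |F_mkt − F*| = |585.87 − 589.4961| = CHF 3.63 per share

CHF 3.63 per share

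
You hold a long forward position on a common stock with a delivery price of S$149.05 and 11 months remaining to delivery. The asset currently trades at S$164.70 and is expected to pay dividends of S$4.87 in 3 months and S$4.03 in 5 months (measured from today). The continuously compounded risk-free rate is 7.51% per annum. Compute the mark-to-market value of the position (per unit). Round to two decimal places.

S$16.88

PV(remaining dividends) I = 4.87·e^(−0.0751·3/12) + 4.03·e^(−0.0751·5/12) = 8.6853
Current forward F = (S − I)·e^(rT) = (164.70 − 8.6853)·e^(0.0751·11/12) = 156.0147 × 1.071267 = 167.1334
Value (long) = (F − K)·e^(−rT) = (167.1334 − 149.05) × 0.933474 = 16.8804
Value = S$16.88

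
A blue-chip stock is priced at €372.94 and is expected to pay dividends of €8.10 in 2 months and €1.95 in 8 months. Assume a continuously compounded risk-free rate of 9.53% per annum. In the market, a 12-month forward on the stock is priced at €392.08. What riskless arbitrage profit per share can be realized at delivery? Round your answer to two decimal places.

PV(dividends) I = 8.10·e^(−0.0953·2/12) + 1.95·e^(−0.0953·8/12) = 9.8023
Fair forward F* = (S − I)·e^(rT) = (372.94 − 9.8023)·e^0.095300 = 363.1377 × 1.099989 = 399.4475
Market €392.08 < fair 399.4475: forward underpriced → reverse cash-and-carry (short the stock, invest proceeds at r, pay the dividends, go long the forward).
Profit at T = |F_mkt − F*| = |392.08 − 399.4475| = €7.37 per share

€7.37 per share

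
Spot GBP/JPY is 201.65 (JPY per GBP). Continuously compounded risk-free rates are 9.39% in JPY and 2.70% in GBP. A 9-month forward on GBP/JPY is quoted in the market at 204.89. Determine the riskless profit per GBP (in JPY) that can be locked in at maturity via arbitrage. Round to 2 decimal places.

7.14 per GBP (in JPY)

Fair forward: F* = S·e^(carry·T), with carry = (r_JPY − r_GBP) = 0.0939 − 0.0270 = 0.0669
F* = 201.65 · e^(0.0669 × 9/12) = 201.65 · e^0.050175 = 201.65 × 1.051455 = 212.0259
Market 204.89 < fair 212.0259: forward underpriced → reverse cash-and-carry (short spot, go long the forward).
At maturity, profit = |F_mkt − F*| = |204.89 − 212.0259| = 7.14 per GBP (in JPY)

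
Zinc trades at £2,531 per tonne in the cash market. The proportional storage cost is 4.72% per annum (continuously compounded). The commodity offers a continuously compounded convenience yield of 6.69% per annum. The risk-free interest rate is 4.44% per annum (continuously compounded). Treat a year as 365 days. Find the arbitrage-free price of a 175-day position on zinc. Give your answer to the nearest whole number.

£2,561 per tonne

Net carry = r + u − y = 0.0444 + 0.0472 − 0.0669 = 0.0247
F = S·e^((r+u−y)T) = 2531 · e^(0.0247 × 175/365) = 2531 · e^0.011842
= 2531 × 1.011912 = £2,561 per tonne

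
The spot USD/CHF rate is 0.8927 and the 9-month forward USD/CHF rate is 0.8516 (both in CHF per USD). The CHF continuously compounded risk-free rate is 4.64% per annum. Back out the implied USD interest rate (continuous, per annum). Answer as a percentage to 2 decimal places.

F = S·e^((r_CHF − r_USD)T) ⇒ r_USD = r_CHF − ln(F/S)/T
ln(0.8516/0.8927) = -0.047134; /(9/12) = -0.062845
r_USD = 0.0464 + 0.062845 = 0.109245
r_USD = 10.92%

10.92%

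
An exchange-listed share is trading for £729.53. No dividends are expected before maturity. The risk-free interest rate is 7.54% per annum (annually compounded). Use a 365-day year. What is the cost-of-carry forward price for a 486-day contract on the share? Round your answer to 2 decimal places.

F = S · (1+r)^T
= 729.53 × 1.101630
F = £803.67

£803.67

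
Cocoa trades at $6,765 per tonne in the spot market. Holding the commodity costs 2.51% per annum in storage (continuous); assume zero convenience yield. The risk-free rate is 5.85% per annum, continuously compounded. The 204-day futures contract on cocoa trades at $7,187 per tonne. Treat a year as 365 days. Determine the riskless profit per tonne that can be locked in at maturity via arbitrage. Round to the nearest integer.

Fair futures: F* = S·e^(carry·T), with carry = (r + u) = 0.0585 + 0.0251 = 0.0836
F* = 6765 · e^(0.0836 × 204/365) = 6765 · e^0.046724 = 6765 × 1.047833 = $7088.5902
Market $7187 > fair $7088.5902: forward overpriced → cash-and-carry (buy spot, short the forward).
At maturity, profit = |F_mkt − F*| = |7187 − 7088.5902| = $98 per tonne

$98 per tonne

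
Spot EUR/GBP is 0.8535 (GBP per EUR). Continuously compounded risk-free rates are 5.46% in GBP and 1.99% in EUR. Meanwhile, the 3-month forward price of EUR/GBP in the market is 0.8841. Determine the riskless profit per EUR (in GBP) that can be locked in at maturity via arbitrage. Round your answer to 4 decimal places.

Fair forward: F* = S·e^(carry·T), with carry = (r_GBP − r_EUR) = 0.0546 − 0.0199 = 0.0347
F* = 0.8535 · e^(0.0347 × 3/12) = 0.8535 · e^0.008675 = 0.8535 × 1.008713 = 0.8609
Market 0.8841 > fair 0.8609: forward overpriced → cash-and-carry (buy spot, short the forward).
At maturity, profit = |F_mkt − F*| = |0.8841 − 0.8609| = 0.0232 per EUR (in GBP)

0.0232 per EUR (in GBP)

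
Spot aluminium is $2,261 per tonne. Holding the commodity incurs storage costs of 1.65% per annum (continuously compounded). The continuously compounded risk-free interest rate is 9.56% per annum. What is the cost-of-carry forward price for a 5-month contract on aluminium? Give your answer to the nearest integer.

Net carry = r + u − y = 0.0956 + 0.0165 − 0.0000 = 0.1121
F = S·e^((r+u−y)T) = 2261 · e^(0.1121 × 5/12) = 2261 · e^0.046708
= 2261 × 1.047816 = $2,369 per tonne

$2,369 per tonne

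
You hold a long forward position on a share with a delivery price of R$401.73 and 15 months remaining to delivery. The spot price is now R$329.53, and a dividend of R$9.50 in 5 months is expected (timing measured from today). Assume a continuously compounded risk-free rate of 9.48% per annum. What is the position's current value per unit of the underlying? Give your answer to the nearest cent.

PV(remaining dividends) I = 9.50·e^(−0.0948·5/12) = 9.1321
Current forward F = (S − I)·e^(rT) = (329.53 − 9.1321)·e^(0.0948·15/12) = 320.3979 × 1.125807 = 360.7062
Value (long) = (F − K)·e^(−rT) = (360.7062 − 401.73) × 0.888252 = -36.4395
Value = -R$36.44

-R$36.44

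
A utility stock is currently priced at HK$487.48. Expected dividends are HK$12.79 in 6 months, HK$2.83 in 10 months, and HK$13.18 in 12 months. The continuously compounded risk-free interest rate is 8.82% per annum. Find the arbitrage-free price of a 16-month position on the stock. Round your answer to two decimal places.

PV(dividends) I = 12.79·e^(−0.0882·6/12) + 2.83·e^(−0.0882·10/12) + 13.18·e^(−0.0882·12/12)
I = 12.2382 + 2.6295 + 12.0673 = 26.9350
F = (S − I)·e^(rT) = (487.48 − 26.9350) · e^(0.0882·16/12)
= 460.5450 · e^0.117600 = 460.5450 × 1.124794 = HK$518.02

HK$518.02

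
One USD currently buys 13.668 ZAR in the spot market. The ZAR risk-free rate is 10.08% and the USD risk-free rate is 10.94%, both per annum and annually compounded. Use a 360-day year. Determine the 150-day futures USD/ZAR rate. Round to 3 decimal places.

13.624

By covered interest parity, F = S · (1+r_ZAR)^T / (1+r_USD)^T
= 13.668 × 1.040827 / 1.044207 = 13.668 × 0.996763
F = 13.624 ZAR per USD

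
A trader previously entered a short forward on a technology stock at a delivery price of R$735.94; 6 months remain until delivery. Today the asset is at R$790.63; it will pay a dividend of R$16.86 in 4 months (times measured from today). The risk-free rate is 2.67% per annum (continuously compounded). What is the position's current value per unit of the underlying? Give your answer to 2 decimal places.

-R$47.74

PV(remaining dividends) I = 16.86·e^(−0.0267·4/12) = 16.7106
Current forward F = (S − I)·e^(rT) = (790.63 − 16.7106)·e^(0.0267·6/12) = 773.9194 × 1.013440 = 784.3209
Value (long) = (F − K)·e^(−rT) = (784.3209 − 735.94) × 0.986739 = 47.7393
Short position value = −(long value) = -R$47.74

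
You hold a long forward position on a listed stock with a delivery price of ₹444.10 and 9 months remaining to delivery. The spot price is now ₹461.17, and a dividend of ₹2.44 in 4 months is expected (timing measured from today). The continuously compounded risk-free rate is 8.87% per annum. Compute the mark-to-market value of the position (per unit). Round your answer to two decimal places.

PV(remaining dividends) I = 2.44·e^(−0.0887·4/12) = 2.3689
Current forward F = (S − I)·e^(rT) = (461.17 − 2.3689)·e^(0.0887·9/12) = 458.8011 × 1.068788 = 490.3611
Value (long) = (F − K)·e^(−rT) = (490.3611 − 444.10) × 0.935640 = 43.2837
Value = ₹43.28

₹43.28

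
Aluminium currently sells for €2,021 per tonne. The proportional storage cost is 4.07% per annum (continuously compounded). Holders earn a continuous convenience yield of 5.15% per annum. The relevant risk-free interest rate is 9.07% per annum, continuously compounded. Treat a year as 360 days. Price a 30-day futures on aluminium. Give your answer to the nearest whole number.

Net carry = r + u − y = 0.0907 + 0.0407 − 0.0515 = 0.0799
F = S·e^((r+u−y)T) = 2021 · e^(0.0799 × 30/360) = 2021 · e^0.006658
= 2021 × 1.006680 = €2,035 per tonne

€2,035 per tonne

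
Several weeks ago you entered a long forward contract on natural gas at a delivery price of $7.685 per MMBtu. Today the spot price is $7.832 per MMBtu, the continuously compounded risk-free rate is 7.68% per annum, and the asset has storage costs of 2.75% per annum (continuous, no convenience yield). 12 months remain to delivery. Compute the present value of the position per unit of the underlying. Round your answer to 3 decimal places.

$0.933 per MMBtu

Current fair forward for the remaining 12 months: F = S·e^((r + u)·T), (r + u) = 0.0768 + 0.0275 = 0.1043
F = 7.832 · e^(0.1043 × 12/12) = 7.832 × 1.109933 = 8.6930
Value of long forward = (F − K)·e^(−rT) = (8.6930 − 7.685) · e^(−0.0768·12/12)
= 1.0080 × 0.926075 = 0.933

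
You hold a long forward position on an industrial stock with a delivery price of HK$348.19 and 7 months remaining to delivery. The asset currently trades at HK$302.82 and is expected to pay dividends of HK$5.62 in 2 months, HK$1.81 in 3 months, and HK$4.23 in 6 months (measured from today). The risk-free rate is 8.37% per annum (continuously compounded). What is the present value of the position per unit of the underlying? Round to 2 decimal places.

-HK$40.15

PV(remaining dividends) I = 5.62·e^(−0.0837·2/12) + 1.81·e^(−0.0837·3/12) + 4.23·e^(−0.0837·6/12) = 11.3713
Current forward F = (S − I)·e^(rT) = (302.82 − 11.3713)·e^(0.0837·7/12) = 291.4487 × 1.050037 = 306.0319
Value (long) = (F − K)·e^(−rT) = (306.0319 − 348.19) × 0.952348 = -40.1492
Value = -HK$40.15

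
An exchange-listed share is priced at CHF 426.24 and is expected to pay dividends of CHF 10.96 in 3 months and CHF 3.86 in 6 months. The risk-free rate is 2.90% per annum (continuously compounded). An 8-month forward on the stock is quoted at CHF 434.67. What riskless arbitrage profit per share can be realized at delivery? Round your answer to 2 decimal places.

PV(dividends) I = 10.96·e^(−0.0290·3/12) + 3.86·e^(−0.0290·6/12) = 14.6853
Fair forward F* = (S − I)·e^(rT) = (426.24 − 14.6853)·e^0.019333 = 411.5547 × 1.019521 = 419.5887
Market CHF 434.67 > fair 419.5887: forward overpriced → cash-and-carry (borrow at r, buy the stock and collect the dividends, short the forward).
Profit at T = |F_mkt − F*| = |434.67 − 419.5887| = CHF 15.08 per share

CHF 15.08 per share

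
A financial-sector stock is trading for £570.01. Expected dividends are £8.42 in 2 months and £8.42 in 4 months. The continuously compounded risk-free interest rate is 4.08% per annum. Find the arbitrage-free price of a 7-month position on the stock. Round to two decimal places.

£566.67

PV(dividends) I = 8.42·e^(−0.0408·2/12) + 8.42·e^(−0.0408·4/12)
I = 8.3629 + 8.3063 = 16.6692
F = (S − I)·e^(rT) = (570.01 − 16.6692) · e^(0.0408·7/12)
= 553.3408 · e^0.023800 = 553.3408 × 1.024085 = £566.67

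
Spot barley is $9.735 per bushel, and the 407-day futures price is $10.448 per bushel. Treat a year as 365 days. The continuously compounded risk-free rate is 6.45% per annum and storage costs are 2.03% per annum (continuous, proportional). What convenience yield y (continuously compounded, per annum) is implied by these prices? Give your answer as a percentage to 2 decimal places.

2.14%

F = S·e^((r+u−y)T) ⇒ (r+u−y) = ln(F/S)/T
ln(10.448/9.735) = 0.070683; /T ⇒ 0.063389
y = r + u − ln(F/S)/T = 0.0645 + 0.0203 − 0.063389 = 0.021411
y = 2.14%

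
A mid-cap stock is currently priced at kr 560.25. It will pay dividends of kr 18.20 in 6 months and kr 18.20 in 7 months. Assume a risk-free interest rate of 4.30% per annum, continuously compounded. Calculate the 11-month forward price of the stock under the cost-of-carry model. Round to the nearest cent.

PV(dividends) I = 18.20·e^(−0.0430·6/12) + 18.20·e^(−0.0430·7/12)
I = 17.8129 + 17.7492 = 35.5621
F = (S − I)·e^(rT) = (560.25 − 35.5621) · e^(0.0430·11/12)
= 524.6879 · e^0.039417 = 524.6879 × 1.040204 = kr 545.78

kr 545.78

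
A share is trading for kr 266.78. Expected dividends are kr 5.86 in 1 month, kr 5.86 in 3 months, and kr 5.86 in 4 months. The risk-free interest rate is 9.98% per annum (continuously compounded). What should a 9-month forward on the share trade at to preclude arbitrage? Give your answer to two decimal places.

PV(dividends) I = 5.86·e^(−0.0998·1/12) + 5.86·e^(−0.0998·3/12) + 5.86·e^(−0.0998·4/12)
I = 5.8115 + 5.7156 + 5.6683 = 17.1954
F = (S − I)·e^(rT) = (266.78 − 17.1954) · e^(0.0998·9/12)
= 249.5846 · e^0.074850 = 249.5846 × 1.077722 = kr 268.98

kr 268.98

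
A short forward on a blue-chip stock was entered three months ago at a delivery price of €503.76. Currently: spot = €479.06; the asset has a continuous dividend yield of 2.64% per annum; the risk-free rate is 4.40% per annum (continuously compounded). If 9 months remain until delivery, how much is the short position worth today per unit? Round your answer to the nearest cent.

€17.74

Current fair forward for the remaining 9 months: F = S·e^((r − q)·T), (r − q) = 0.0440 − 0.0264 = 0.0176
F = 479.06 · e^(0.0176 × 9/12) = 479.06 × 1.013288 = 485.4257
Value of long forward = (F − K)·e^(−rT) = (485.4257 − 503.76) · e^(−0.0440·9/12)
= -18.3343 × 0.967539 = -17.74
Short position value = −(long value) = €17.74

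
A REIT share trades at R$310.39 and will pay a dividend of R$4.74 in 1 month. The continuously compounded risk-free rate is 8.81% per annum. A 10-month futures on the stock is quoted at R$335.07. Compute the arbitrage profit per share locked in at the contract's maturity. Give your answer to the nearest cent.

R$6.10 per share

PV(dividends) I = 4.74·e^(−0.0881·1/12) = 4.7053
Fair futures F* = (S − I)·e^(rT) = (310.39 − 4.7053)·e^0.073417 = 305.6847 × 1.076179 = 328.9715
Market R$335.07 > fair 328.9715: forward overpriced → cash-and-carry (borrow at r, buy the stock and collect the dividends, short the forward).
Profit at T = |F_mkt − F*| = |335.07 − 328.9715| = R$6.10 per share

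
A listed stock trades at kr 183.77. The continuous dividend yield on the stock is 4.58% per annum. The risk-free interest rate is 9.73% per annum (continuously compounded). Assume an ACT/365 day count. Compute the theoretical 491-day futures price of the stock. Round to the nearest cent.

F = S·e^((r − q)T) = 183.77 · e^((0.0973 − 0.0458) × 491/365)
= 183.77 · e^0.069278 = 183.77 × 1.071734
F = kr 196.95

kr 196.95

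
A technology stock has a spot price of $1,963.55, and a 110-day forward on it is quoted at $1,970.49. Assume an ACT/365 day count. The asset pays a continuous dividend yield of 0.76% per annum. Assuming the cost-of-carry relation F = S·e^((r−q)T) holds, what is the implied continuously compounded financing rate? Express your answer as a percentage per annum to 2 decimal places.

From F = S·e^((r−q)T): (r − q) = ln(F/S)/T
ln(1970.49/1963.55) = ln(1.003534) = 0.003528
(r − q) = 0.003528 / (110/365) = 0.011707
r = ln(F/S)/T + q = 0.011707 + 0.0076 = 0.019307
r = 1.93%

1.93%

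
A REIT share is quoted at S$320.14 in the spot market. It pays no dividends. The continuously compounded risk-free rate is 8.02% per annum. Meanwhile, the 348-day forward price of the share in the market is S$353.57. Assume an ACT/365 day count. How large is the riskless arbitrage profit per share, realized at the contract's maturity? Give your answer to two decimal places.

S$7.99 per share

Fair forward: F* = S·e^(carry·T), with carry = r = 0.0802
F* = 320.14 · e^(0.0802 × 348/365) = 320.14 · e^0.076465 = 320.14 × 1.079464 = S$345.5796
Market S$353.57 > fair S$345.5796: forward overpriced → cash-and-carry (buy spot, short the forward).
At maturity, profit = |F_mkt − F*| = |353.57 − 345.5796| = S$7.99 per share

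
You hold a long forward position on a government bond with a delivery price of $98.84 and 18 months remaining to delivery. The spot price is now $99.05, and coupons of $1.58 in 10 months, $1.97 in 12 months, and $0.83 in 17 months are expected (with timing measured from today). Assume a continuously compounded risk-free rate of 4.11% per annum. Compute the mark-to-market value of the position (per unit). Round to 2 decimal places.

$1.92

PV(remaining coupons) I = 1.58·e^(−0.0411·10/12) + 1.97·e^(−0.0411·12/12) + 0.83·e^(−0.0411·17/12) = 4.2005
Current forward F = (S − I)·e^(rT) = (99.05 − 4.2005)·e^(0.0411·18/12) = 94.8495 × 1.063590 = 100.8810
Value (long) = (F − K)·e^(−rT) = (100.8810 − 98.84) × 0.940212 = 1.9190
Value = $1.92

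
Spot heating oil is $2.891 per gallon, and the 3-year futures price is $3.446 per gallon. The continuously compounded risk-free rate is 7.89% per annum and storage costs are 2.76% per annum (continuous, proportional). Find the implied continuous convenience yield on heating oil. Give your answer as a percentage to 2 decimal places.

4.80%

F = S·e^((r+u−y)T) ⇒ (r+u−y) = ln(F/S)/T
ln(3.446/2.891) = 0.175612; /T ⇒ 0.058537
y = r + u − ln(F/S)/T = 0.0789 + 0.0276 − 0.058537 = 0.047963
y = 4.80%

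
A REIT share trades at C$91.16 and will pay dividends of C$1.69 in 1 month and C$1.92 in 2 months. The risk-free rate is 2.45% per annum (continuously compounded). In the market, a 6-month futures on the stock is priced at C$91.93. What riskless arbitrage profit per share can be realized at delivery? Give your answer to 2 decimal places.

C$3.29 per share

PV(dividends) I = 1.69·e^(−0.0245·1/12) + 1.92·e^(−0.0245·2/12) = 3.5987
Fair futures F* = (S − I)·e^(rT) = (91.16 − 3.5987)·e^0.012250 = 87.5613 × 1.012325 = 88.6405
Market C$91.93 > fair 88.6405: forward overpriced → cash-and-carry (borrow at r, buy the stock and collect the dividends, short the forward).
Profit at T = |F_mkt − F*| = |91.93 − 88.6405| = C$3.29 per share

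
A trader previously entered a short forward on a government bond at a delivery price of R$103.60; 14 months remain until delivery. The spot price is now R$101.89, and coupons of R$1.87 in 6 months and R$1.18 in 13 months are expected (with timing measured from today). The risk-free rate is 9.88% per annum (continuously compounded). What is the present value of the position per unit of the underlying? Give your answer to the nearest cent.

-R$6.73

PV(remaining coupons) I = 1.87·e^(−0.0988·6/12) + 1.18·e^(−0.0988·13/12) = 2.8401
Current forward F = (S − I)·e^(rT) = (101.89 − 2.8401)·e^(0.0988·14/12) = 99.0499 × 1.122173 = 111.1511
Value (long) = (F − K)·e^(−rT) = (111.1511 − 103.60) × 0.891128 = 6.7290
Short position value = −(long value) = -R$6.73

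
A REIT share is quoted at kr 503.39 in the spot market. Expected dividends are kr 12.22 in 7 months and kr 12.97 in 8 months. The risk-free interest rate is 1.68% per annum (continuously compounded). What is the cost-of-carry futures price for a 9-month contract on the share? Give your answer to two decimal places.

kr 484.53

PV(dividends) I = 12.22·e^(−0.0168·7/12) + 12.97·e^(−0.0168·8/12)
I = 12.1008 + 12.8255 = 24.9263
F = (S − I)·e^(rT) = (503.39 − 24.9263) · e^(0.0168·9/12)
= 478.4637 · e^0.012600 = 478.4637 × 1.012680 = kr 484.53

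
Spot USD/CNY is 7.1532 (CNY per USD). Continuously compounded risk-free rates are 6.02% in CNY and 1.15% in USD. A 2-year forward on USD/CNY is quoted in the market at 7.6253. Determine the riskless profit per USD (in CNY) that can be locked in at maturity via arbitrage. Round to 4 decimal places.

Fair forward: F* = S·e^(carry·T), with carry = (r_CNY − r_USD) = 0.0602 − 0.0115 = 0.0487
F* = 7.1532 · e^(0.0487 × 2) = 7.1532 · e^0.097400 = 7.1532 × 1.102301 = 7.8850
Market 7.6253 < fair 7.8850: forward underpriced → reverse cash-and-carry (short spot, go long the forward).
At maturity, profit = |F_mkt − F*| = |7.6253 − 7.8850| = 0.2597 per USD (in CNY)

0.2597 per USD (in CNY)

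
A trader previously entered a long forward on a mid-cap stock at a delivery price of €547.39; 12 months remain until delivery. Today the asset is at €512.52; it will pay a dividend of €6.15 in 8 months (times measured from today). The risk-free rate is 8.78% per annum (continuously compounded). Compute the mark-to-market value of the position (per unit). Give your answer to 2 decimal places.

€5.34

PV(remaining dividends) I = 6.15·e^(−0.0878·8/12) = 5.8004
Current forward F = (S − I)·e^(rT) = (512.52 − 5.8004)·e^(0.0878·12/12) = 506.7196 × 1.091770 = 553.2213
Value (long) = (F − K)·e^(−rT) = (553.2213 − 547.39) × 0.915944 = 5.3411
Value = €5.34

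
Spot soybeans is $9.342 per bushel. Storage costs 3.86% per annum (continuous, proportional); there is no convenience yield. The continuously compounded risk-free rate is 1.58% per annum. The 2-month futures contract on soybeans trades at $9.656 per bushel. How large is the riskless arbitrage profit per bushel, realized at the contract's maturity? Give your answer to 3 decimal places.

Fair futures: F* = S·e^(carry·T), with carry = (r + u) = 0.0158 + 0.0386 = 0.0544
F* = 9.342 · e^(0.0544 × 2/12) = 9.342 · e^0.009067 = 9.342 × 1.009108 = $9.4271
Market $9.656 > fair $9.4271: forward overpriced → cash-and-carry (buy spot, short the forward).
At maturity, profit = |F_mkt − F*| = |9.656 − 9.4271| = $0.229 per bushel

$0.229 per bushel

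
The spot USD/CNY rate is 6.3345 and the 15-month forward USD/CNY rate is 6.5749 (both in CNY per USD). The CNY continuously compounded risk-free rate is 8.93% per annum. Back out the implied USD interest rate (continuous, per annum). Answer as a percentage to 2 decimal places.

F = S·e^((r_CNY − r_USD)T) ⇒ r_USD = r_CNY − ln(F/S)/T
ln(6.5749/6.3345) = 0.037248; /(15/12) = 0.029798
r_USD = 0.0893 − 0.029798 = 0.059502
r_USD = 5.95%

5.95%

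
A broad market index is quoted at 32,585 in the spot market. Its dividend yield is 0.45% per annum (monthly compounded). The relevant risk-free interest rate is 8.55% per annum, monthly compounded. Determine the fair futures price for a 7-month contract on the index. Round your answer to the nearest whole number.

34,156

F = S · (1+r/12)^(12T) / (1+q/12)^(12T)
= 32585 × 1.050954 / 1.002628 = 32585 × 1.048199
F = 34,156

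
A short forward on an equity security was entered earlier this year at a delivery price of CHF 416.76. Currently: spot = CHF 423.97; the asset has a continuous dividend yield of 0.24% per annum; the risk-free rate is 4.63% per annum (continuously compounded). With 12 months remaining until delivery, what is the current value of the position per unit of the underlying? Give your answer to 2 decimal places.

Current fair forward for the remaining 12 months: F = S·e^((r − q)·T), (r − q) = 0.0463 − 0.0024 = 0.0439
F = 423.97 · e^(0.0439 × 12/12) = 423.97 × 1.044878 = 442.9969
Value of long forward = (F − K)·e^(−rT) = (442.9969 − 416.76) · e^(−0.0463·12/12)
= 26.2369 × 0.954755 = 25.05
Short position value = −(long value) = -CHF 25.05

-CHF 25.05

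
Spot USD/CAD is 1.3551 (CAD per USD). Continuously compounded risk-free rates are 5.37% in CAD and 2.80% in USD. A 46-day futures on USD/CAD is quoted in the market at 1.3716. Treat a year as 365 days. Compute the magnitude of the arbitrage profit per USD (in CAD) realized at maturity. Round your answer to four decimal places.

0.0121 per USD (in CAD)

Fair futures: F* = S·e^(carry·T), with carry = (r_CAD − r_USD) = 0.0537 − 0.0280 = 0.0257
F* = 1.3551 · e^(0.0257 × 46/365) = 1.3551 · e^0.003239 = 1.3551 × 1.003244 = 1.3595
Market 1.3716 > fair 1.3595: forward overpriced → cash-and-carry (buy spot, short the forward).
At maturity, profit = |F_mkt − F*| = |1.3716 − 1.3595| = 0.0121 per USD (in CAD)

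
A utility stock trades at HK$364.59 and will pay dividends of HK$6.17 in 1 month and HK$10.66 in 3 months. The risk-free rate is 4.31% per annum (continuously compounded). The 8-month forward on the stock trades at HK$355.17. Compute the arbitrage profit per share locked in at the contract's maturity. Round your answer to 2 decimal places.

PV(dividends) I = 6.17·e^(−0.0431·1/12) + 10.66·e^(−0.0431·3/12) = 16.6936
Fair forward F* = (S − I)·e^(rT) = (364.59 − 16.6936)·e^0.028733 = 347.8964 × 1.029150 = 358.0376
Market HK$355.17 < fair 358.0376: forward underpriced → reverse cash-and-carry (short the stock, invest proceeds at r, pay the dividends, go long the forward).
Profit at T = |F_mkt − F*| = |355.17 − 358.0376| = HK$2.87 per share

HK$2.87 per share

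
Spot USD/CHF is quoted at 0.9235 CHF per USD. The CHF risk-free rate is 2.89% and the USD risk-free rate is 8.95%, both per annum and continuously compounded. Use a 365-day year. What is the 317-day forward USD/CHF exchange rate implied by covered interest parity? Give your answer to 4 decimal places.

F = S·e^((r_CHF − r_USD)T) = 0.9235 · e^((0.0289 − 0.0895) × 317/365)
= 0.9235 · e^-0.052631 = 0.9235 × 0.948730
F = 0.8762 CHF per USD

0.8762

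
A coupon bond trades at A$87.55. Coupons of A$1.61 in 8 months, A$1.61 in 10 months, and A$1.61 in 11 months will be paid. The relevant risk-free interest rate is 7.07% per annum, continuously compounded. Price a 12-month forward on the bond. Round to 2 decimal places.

PV(coupons) I = 1.61·e^(−0.0707·8/12) + 1.61·e^(−0.0707·10/12) + 1.61·e^(−0.0707·11/12)
I = 1.5359 + 1.5179 + 1.5090 = 4.5628
F = (S − I)·e^(rT) = (87.55 − 4.5628) · e^(0.0707·12/12)
= 82.9872 · e^0.070700 = 82.9872 × 1.073259 = A$89.07

A$89.07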